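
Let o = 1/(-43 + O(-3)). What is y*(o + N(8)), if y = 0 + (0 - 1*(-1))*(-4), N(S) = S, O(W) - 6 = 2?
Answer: -1116/35 ≈ -31.886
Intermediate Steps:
O(W) = 8 (O(W) = 6 + 2 = 8)
o = -1/35 (o = 1/(-43 + 8) = 1/(-35) = -1/35 ≈ -0.028571)
y = -4 (y = 0 + (0 + 1)*(-4) = 0 + 1*(-4) = 0 - 4 = -4)
y*(o + N(8)) = -4*(-1/35 + 8) = -4*279/35 = -1116/35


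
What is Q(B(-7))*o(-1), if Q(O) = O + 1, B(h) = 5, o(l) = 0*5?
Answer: 0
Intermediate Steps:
o(l) = 0
Q(O) = 1 + O
Q(B(-7))*o(-1) = (1 + 5)*0 = 6*0 = 0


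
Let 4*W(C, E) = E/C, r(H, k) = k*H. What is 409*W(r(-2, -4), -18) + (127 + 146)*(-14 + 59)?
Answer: 192879/16 ≈ 12055.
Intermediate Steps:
r(H, k) = H*k
W(C, E) = E/(4*C) (W(C, E) = (E/C)/4 = E/(4*C))
409*W(r(-2, -4), -18) + (127 + 146)*(-14 + 59) = 409*((¼)*(-18)/(-2*(-4))) + (127 + 146)*(-14 + 59) = 409*((¼)*(-18)/8) + 273*45 = 409*((¼)*(-18)*(⅛)) + 12285 = 409*(-9/16) + 12285 = -3681/16 + 12285 = 192879/16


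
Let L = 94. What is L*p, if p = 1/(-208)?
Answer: -47/104 ≈ -0.45192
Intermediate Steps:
p = -1/208 ≈ -0.0048077
L*p = 94*(-1/208) = -47/104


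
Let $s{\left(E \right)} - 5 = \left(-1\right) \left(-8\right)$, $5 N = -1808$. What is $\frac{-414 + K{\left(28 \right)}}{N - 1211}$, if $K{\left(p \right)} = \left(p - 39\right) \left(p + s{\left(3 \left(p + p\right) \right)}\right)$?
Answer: $\frac{4325}{7863} \approx 0.55004$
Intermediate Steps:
$N = - \frac{1808}{5}$ ($N = \frac{1}{5} \left(-1808\right) = - \frac{1808}{5} \approx -361.6$)
$s{\left(E \right)} = 13$ ($s{\left(E \right)} = 5 - -8 = 5 + 8 = 13$)
$K{\left(p \right)} = \left(-39 + p\right) \left(13 + p\right)$ ($K{\left(p \right)} = \left(p - 39\right) \left(p + 13\right) = \left(-39 + p\right) \left(13 + p\right)$)
$\frac{-414 + K{\left(28 \right)}}{N - 1211} = \frac{-414 - \left(1235 - 784\right)}{- \frac{1808}{5} - 1211} = \frac{-414 - 451}{- \frac{7863}{5}} = \left(-414 - 451\right) \left(- \frac{5}{7863}\right) = \left(-865\right) \left(- \frac{5}{7863}\right) = \frac{4325}{7863}$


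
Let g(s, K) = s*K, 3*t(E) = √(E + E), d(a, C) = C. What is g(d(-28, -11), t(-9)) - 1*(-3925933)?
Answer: 3925933 - 11*I*√2 ≈ 3.9259e+6 - 15.556*I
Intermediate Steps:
t(E) = √2*√E/3 (t(E) = √(E + E)/3 = √(2*E)/3 = (√2*√E)/3 = √2*√E/3)
g(s, K) = K*s
g(d(-28, -11), t(-9)) - 1*(-3925933) = (√2*√(-9)/3)*(-11) - 1*(-3925933) = (√2*(3*I)/3)*(-11) + 3925933 = (I*√2)*(-11) + 3925933 = -11*I*√2 + 3925933 = 3925933 - 11*I*√2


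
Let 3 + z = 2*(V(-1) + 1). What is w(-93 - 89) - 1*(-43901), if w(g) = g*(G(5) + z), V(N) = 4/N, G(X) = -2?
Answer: 45903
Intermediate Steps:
z = -9 (z = -3 + 2*(4/(-1) + 1) = -3 + 2*(4*(-1) + 1) = -3 + 2*(-4 + 1) = -3 + 2*(-3) = -3 - 6 = -9)
w(g) = -11*g (w(g) = g*(-2 - 9) = g*(-11) = -11*g)
w(-93 - 89) - 1*(-43901) = -11*(-93 - 89) - 1*(-43901) = -11*(-182) + 43901 = 2002 + 43901 = 45903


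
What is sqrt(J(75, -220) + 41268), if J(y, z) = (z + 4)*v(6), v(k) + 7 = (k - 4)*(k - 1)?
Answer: 2*sqrt(10155) ≈ 201.54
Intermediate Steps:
v(k) = -7 + (-1 + k)*(-4 + k) (v(k) = -7 + (k - 4)*(k - 1) = -7 + (-4 + k)*(-1 + k) = -7 + (-1 + k)*(-4 + k))
J(y, z) = 12 + 3*z (J(y, z) = (z + 4)*(-3 + 6**2 - 5*6) = (4 + z)*(-3 + 36 - 30) = (4 + z)*3 = 12 + 3*z)
sqrt(J(75, -220) + 41268) = sqrt((12 + 3*(-220)) + 41268) = sqrt((12 - 660) + 41268) = sqrt(-648 + 41268) = sqrt(40620) = 2*sqrt(10155)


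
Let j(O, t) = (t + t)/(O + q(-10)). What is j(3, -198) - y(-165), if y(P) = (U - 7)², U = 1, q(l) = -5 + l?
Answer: -3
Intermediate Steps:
y(P) = 36 (y(P) = (1 - 7)² = (-6)² = 36)
j(O, t) = 2*t/(-15 + O) (j(O, t) = (t + t)/(O + (-5 - 10)) = (2*t)/(O - 15) = (2*t)/(-15 + O) = 2*t/(-15 + O))
j(3, -198) - y(-165) = 2*(-198)/(-15 + 3) - 1*36 = 2*(-198)/(-12) - 36 = 2*(-198)*(-1/12) - 36 = 33 - 36 = -3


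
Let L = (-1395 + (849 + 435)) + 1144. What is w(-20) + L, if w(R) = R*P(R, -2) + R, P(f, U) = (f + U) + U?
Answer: 1493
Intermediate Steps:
P(f, U) = f + 2*U (P(f, U) = (U + f) + U = f + 2*U)
w(R) = R + R*(-4 + R) (w(R) = R*(R + 2*(-2)) + R = R*(R - 4) + R = R*(-4 + R) + R = R + R*(-4 + R))
L = 1033 (L = (-1395 + 1284) + 1144 = -111 + 1144 = 1033)
w(-20) + L = -20*(-3 - 20) + 1033 = -20*(-23) + 1033 = 460 + 1033 = 1493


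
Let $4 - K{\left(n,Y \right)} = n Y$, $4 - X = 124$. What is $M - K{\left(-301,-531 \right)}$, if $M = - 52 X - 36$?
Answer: $166031$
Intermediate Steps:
$X = -120$ ($X = 4 - 124 = -120$)
$M = 6204$ ($M = \left(-52\right) \left(-120\right) - 36 = 6240 - 36 = 6204$)
$K{\left(n,Y \right)} = 4 - Y n$ ($K{\left(n,Y \right)} = 4 - n Y = 4 - Y n$)
$M - K{\left(-301,-531 \right)} = 6204 - \left(4 - \left(-531\right) \left(-301\right)\right) = 6204 - \left(4 - 159831\right) = 6204 - -159827 = 6204 + 159827 = 166031$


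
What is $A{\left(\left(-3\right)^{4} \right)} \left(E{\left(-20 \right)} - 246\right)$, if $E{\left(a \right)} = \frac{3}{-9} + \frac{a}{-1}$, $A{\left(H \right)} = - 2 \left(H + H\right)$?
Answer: $73332$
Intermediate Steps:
$A{\left(H \right)} = - 4 H$ ($A{\left(H \right)} = - 2 \cdot 2 H = - 4 H$)
$E{\left(a \right)} = - \frac{1}{3} - a$ ($E{\left(a \right)} = 3 \left(- \frac{1}{9}\right) + a \left(-1\right) = - \frac{1}{3} - a$)
$A{\left(\left(-3\right)^{4} \right)} \left(E{\left(-20 \right)} - 246\right) = - 4 \left(-3\right)^{4} \left(\left(- \frac{1}{3} - -20\right) - 246\right) = \left(-4\right) 81 \left(\left(- \frac{1}{3} + 20\right) - 246\right) = - 324 \left(\frac{59}{3} - 246\right) = \left(-324\right) \left(- \frac{679}{3}\right) = 73332$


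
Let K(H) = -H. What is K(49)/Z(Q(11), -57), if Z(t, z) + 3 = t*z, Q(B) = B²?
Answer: 49/6900 ≈ 0.0071014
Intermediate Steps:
Z(t, z) = -3 + t*z
K(49)/Z(Q(11), -57) = (-1*49)/(-3 + 11²*(-57)) = -49/(-3 + 121*(-57)) = -49/(-3 - 6897) = -49/(-6900) = -49*(-1/6900) = 49/6900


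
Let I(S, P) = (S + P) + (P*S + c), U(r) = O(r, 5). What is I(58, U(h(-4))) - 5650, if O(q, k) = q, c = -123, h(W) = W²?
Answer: -4771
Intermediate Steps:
U(r) = r
I(S, P) = -123 + P + S + P*S (I(S, P) = (S + P) + (P*S - 123) = (P + S) + (-123 + P*S) = -123 + P + S + P*S)
I(58, U(h(-4))) - 5650 = (-123 + (-4)² + 58 + (-4)²*58) - 5650 = (-123 + 16 + 58 + 16*58) - 5650 = (-123 + 16 + 58 + 928) - 5650 = 879 - 5650 = -4771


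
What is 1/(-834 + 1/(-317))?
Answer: -317/264379 ≈ -0.0011990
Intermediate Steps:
1/(-834 + 1/(-317)) = 1/(-834 - 1/317) = 1/(-264379/317) = -317/264379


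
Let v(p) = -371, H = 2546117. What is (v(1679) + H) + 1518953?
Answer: 4064699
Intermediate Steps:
(v(1679) + H) + 1518953 = (-371 + 2546117) + 1518953 = 2545746 + 1518953 = 4064699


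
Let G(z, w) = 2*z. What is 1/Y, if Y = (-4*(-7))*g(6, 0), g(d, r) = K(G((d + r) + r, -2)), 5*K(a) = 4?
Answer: 5/112 ≈ 0.044643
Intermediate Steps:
K(a) = ⅘ (K(a) = (⅕)*4 = ⅘)
g(d, r) = ⅘
Y = 112/5 (Y = -4*(-7)*(⅘) = 28*(⅘) = 112/5 ≈ 22.400)
1/Y = 1/(112/5) = 5/112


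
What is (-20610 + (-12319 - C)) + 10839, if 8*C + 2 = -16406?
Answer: -20039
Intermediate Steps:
C = -2051 (C = -¼ + (⅛)*(-16406) = -¼ - 8203/4 = -2051)
(-20610 + (-12319 - C)) + 10839 = (-20610 + (-12319 - 1*(-2051))) + 10839 = (-20610 + (-12319 + 2051)) + 10839 = (-20610 - 10268) + 10839 = -30878 + 10839 = -20039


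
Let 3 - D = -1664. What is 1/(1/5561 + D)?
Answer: 5561/9270188 ≈ 0.00059988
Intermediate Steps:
D = 1667 (D = 3 - 1*(-1664) = 3 + 1664 = 1667)
1/(1/5561 + D) = 1/(1/5561 + 1667) = 1/(9270188/5561) = 5561/9270188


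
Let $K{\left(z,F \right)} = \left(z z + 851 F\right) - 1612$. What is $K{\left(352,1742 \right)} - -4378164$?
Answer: $5982898$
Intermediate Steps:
$K{\left(z,F \right)} = -1612 + z^{2} + 851 F$ ($K{\left(z,F \right)} = \left(z^{2} + 851 F\right) - 1612 = -1612 + z^{2} + 851 F$)
$K{\left(352,1742 \right)} - -4378164 = \left(-1612 + 352^{2} + 851 \cdot 1742\right) - -4378164 = \left(-1612 + 123904 + 1482442\right) + 4378164 = 1604734 + 4378164 = 5982898$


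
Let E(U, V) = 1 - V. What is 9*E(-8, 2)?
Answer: -9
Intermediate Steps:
9*E(-8, 2) = 9*(1 - 1*2) = 9*(1 - 2) = 9*(-1) = -9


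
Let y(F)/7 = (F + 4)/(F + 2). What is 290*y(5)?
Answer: 2610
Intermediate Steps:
y(F) = 7*(4 + F)/(2 + F) (y(F) = 7*((F + 4)/(F + 2)) = 7*((4 + F)/(2 + F)) = 7*(4 + F)/(2 + F))
290*y(5) = 290*(7*(4 + 5)/(2 + 5)) = 290*(7*9/7) = 290*(7*(⅐)*9) = 290*9 = 2610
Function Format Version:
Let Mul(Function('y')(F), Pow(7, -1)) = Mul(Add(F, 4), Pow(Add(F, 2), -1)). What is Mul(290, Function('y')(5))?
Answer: 2610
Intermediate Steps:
Function('y')(F) = Mul(7, Pow(Add(2, F), -1), Add(4, F)) (Function('y')(F) = Mul(7, Mul(Add(F, 4), Pow(Add(F, 2), -1))) = Mul(7, Mul(Add(4, F), Pow(Add(2, F), -1))) = Mul(7, Mul(Pow(Add(2, F), -1), Add(4, F))) = Mul(7, Pow(Add(2, F), -1), Add(4, F)))
Mul(290, Function('y')(5)) = Mul(290, Mul(7, Pow(Add(2, 5), -1), Add(4, 5))) = Mul(290, Mul(7, Pow(7, -1), 9)) = Mul(290, Mul(7, Rational(1, 7), 9)) = Mul(290, 9) = 2610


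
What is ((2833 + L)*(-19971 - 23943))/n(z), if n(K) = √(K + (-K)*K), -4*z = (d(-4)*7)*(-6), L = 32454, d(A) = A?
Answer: 36895079*I*√1806/43 ≈ 3.6464e+7*I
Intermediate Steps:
z = -42 (z = -(-4*7)*(-6)/4 = -(-7)*(-6) = -¼*168 = -42)
n(K) = √(K - K²)
((2833 + L)*(-19971 - 23943))/n(z) = ((2833 + 32454)*(-19971 - 23943))/(√(-42*(1 - 1*(-42)))) = (35287*(-43914))/(√(-42*(1 + 42))) = -1549593318*(-I*√1806/1806) = -(-36895079)*I*√1806/43 = 36895079*I*√1806/43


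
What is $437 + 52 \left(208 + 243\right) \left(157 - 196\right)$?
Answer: $-914191$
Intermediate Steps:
$437 + 52 \left(208 + 243\right) \left(157 - 196\right) = 437 + 52 \cdot 451 \left(-39\right) = 437 + 52 \left(-17589\right) = 437 - 914628 = -914191$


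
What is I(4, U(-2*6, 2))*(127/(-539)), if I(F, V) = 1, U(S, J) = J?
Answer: -127/539 ≈ -0.23562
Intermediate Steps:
I(4, U(-2*6, 2))*(127/(-539)) = 1*(127/(-539)) = 1*(127*(-1/539)) = 1*(-127/539) = -127/539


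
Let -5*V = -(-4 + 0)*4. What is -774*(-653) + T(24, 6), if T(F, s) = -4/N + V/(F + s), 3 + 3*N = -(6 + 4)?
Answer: 492787246/975 ≈ 5.0542e+5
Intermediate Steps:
N = -13/3 (N = -1 + (-(6 + 4))/3 = -1 + (-1*10)/3 = -1 + (⅓)*(-10) = -1 - 10/3 = -13/3 ≈ -4.3333)
V = -16/5 (V = -(-1)*(-4 + 0)*4/5 = -(-1)*(-4*4)/5 = -(-1)*(-16)/5 = -⅕*16 = -16/5 ≈ -3.2000)
T(F, s) = 12/13 - 16/(5*(F + s)) (T(F, s) = -4/(-13/3) - 16/(5*(F + s)) = -4*(-3/13) - 16/(5*(F + s)) = 12/13 - 16/(5*(F + s)))
-774*(-653) + T(24, 6) = -774*(-653) + 4*(-52 + 15*24 + 15*6)/(65*(24 + 6)) = 505422 + (4/65)*(-52 + 360 + 90)/30 = 505422 + (4/65)*(1/30)*398 = 505422 + 796/975 = 492787246/975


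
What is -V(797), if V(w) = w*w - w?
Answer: -634412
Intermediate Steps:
V(w) = w² - w
-V(797) = -797*(-1 + 797) = -797*796 = -1*634412 = -634412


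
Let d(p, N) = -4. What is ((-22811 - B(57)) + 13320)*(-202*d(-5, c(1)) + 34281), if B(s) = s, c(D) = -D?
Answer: -335029772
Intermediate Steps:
((-22811 - B(57)) + 13320)*(-202*d(-5, c(1)) + 34281) = ((-22811 - 1*57) + 13320)*(-202*(-4) + 34281) = ((-22811 - 57) + 13320)*(808 + 34281) = (-22868 + 13320)*35089 = -9548*35089 = -335029772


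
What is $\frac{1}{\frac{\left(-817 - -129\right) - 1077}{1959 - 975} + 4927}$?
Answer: $\frac{984}{4846403} \approx 0.00020304$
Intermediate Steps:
$\frac{1}{\frac{\left(-817 - -129\right) - 1077}{1959 - 975} + 4927} = \frac{1}{\frac{\left(-817 + 129\right) - 1077}{984} + 4927} = \frac{1}{\left(-688 - 1077\right) \frac{1}{984} + 4927} = \frac{1}{\left(-1765\right) \frac{1}{984} + 4927} = \frac{1}{- \frac{1765}{984} + 4927} = \frac{1}{\frac{4846403}{984}} = \frac{984}{4846403}$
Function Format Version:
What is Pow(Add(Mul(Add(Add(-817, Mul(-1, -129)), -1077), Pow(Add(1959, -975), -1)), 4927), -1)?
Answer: Rational(984, 4846403) ≈ 0.00020304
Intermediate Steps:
Pow(Add(Mul(Add(Add(-817, Mul(-1, -129)), -1077), Pow(Add(1959, -975), -1)), 4927), -1) = Pow(Add(Mul(Add(Add(-817, 129), -1077), Pow(984, -1)), 4927), -1) = Pow(Add(Mul(Add(-688, -1077), Rational(1, 984)), 4927), -1) = Pow(Add(Mul(-1765, Rational(1, 984)), 4927), -1) = Pow(Add(Rational(-1765, 984), 4927), -1) = Pow(Rational(4846403, 984), -1) = Rational(984, 4846403)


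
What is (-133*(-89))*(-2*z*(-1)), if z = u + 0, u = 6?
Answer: 142044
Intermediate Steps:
z = 6 (z = 6 + 0 = 6)
(-133*(-89))*(-2*z*(-1)) = (-133*(-89))*(-2*6*(-1)) = 11837*(-12*(-1)) = 11837*12 = 142044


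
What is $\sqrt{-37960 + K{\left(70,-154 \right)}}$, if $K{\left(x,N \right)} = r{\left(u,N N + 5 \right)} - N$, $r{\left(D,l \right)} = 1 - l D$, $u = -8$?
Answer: $\sqrt{151963} \approx 389.82$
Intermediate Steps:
$r{\left(D,l \right)} = 1 - D l$
$K{\left(x,N \right)} = 41 - N + 8 N^{2}$ ($K{\left(x,N \right)} = \left(1 - - 8 \left(N N + 5\right)\right) - N = \left(1 - - 8 \left(N^{2} + 5\right)\right) - N = \left(1 - - 8 \left(5 + N^{2}\right)\right) - N = \left(1 + \left(40 + 8 N^{2}\right)\right) - N = \left(41 + 8 N^{2}\right) - N = 41 - N + 8 N^{2}$)
$\sqrt{-37960 + K{\left(70,-154 \right)}} = \sqrt{-37960 + \left(41 - -154 + 8 \left(-154\right)^{2}\right)} = \sqrt{-37960 + \left(41 + 154 + 8 \cdot 23716\right)} = \sqrt{-37960 + \left(41 + 154 + 189728\right)} = \sqrt{-37960 + 189923} = \sqrt{151963}$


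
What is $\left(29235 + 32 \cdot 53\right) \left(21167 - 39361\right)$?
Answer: $-562758614$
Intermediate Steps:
$\left(29235 + 32 \cdot 53\right) \left(21167 - 39361\right) = \left(29235 + 1696\right) \left(-18194\right) = 30931 \left(-18194\right) = -562758614$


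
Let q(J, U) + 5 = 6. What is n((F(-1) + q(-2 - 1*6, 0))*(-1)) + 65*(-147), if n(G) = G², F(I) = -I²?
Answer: -9555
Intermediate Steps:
q(J, U) = 1 (q(J, U) = -5 + 6 = 1)
n((F(-1) + q(-2 - 1*6, 0))*(-1)) + 65*(-147) = ((-1*(-1)² + 1)*(-1))² + 65*(-147) = ((-1*1 + 1)*(-1))² - 9555 = ((-1 + 1)*(-1))² - 9555 = (0*(-1))² - 9555 = 0² - 9555 = 0 - 9555 = -9555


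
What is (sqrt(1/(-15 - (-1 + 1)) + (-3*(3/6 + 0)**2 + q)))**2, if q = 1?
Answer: 11/60 ≈ 0.18333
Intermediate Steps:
(sqrt(1/(-15 - (-1 + 1)) + (-3*(3/6 + 0)**2 + q)))**2 = (sqrt(1/(-15 - (-1 + 1)) + (-3*(3/6 + 0)**2 + 1)))**2 = (sqrt(1/(-15 - 1*0) + (-3*(3*(1/6) + 0)**2 + 1)))**2 = (sqrt(1/(-15 + 0) + (-3*(1/2 + 0)**2 + 1)))**2 = (sqrt(1/(-15) + (-3*(1/2)**2 + 1)))**2 = (sqrt(-1/15 + (-3*1/4 + 1)))**2 = (sqrt(-1/15 + (-3/4 + 1)))**2 = (sqrt(-1/15 + 1/4))**2 = (sqrt(11/60))**2 = (sqrt(165)/30)**2 = 11/60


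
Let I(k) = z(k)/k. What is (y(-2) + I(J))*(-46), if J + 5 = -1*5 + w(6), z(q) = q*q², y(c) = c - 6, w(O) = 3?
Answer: -1886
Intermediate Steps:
y(c) = -6 + c
z(q) = q³
J = -7 (J = -5 + (-1*5 + 3) = -5 + (-5 + 3) = -5 - 2 = -7)
I(k) = k² (I(k) = k³/k = k²)
(y(-2) + I(J))*(-46) = ((-6 - 2) + (-7)²)*(-46) = (-8 + 49)*(-46) = 41*(-46) = -1886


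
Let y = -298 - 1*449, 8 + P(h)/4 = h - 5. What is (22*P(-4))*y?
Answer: 1117512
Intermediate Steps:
P(h) = -52 + 4*h (P(h) = -32 + 4*(h - 5) = -32 + 4*(-5 + h) = -32 + (-20 + 4*h) = -52 + 4*h)
y = -747 (y = -298 - 449 = -747)
(22*P(-4))*y = (22*(-52 + 4*(-4)))*(-747) = (22*(-52 - 16))*(-747) = (22*(-68))*(-747) = -1496*(-747) = 1117512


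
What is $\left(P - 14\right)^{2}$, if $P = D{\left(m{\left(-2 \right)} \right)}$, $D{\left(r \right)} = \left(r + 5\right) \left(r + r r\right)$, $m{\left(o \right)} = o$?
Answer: $64$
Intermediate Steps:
$D{\left(r \right)} = \left(5 + r\right) \left(r + r^{2}\right)$
$P = 6$ ($P = - 2 \left(5 + \left(-2\right)^{2} + 6 \left(-2\right)\right) = - 2 \left(5 + 4 - 12\right) = \left(-2\right) \left(-3\right) = 6$)
$\left(P - 14\right)^{2} = \left(6 - 14\right)^{2} = \left(-8\right)^{2} = 64$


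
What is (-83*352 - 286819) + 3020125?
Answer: 2704090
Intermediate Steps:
(-83*352 - 286819) + 3020125 = (-29216 - 286819) + 3020125 = -316035 + 3020125 = 2704090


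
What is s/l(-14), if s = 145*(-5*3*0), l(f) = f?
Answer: 0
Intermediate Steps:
s = 0 (s = 145*(-15*0) = 145*0 = 0)
s/l(-14) = 0/(-14) = 0*(-1/14) = 0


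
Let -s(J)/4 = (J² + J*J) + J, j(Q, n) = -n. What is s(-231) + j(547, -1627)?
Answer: -424337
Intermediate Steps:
s(J) = -8*J² - 4*J (s(J) = -4*((J² + J*J) + J) = -4*((J² + J²) + J) = -4*(2*J² + J) = -4*(J + 2*J²) = -8*J² - 4*J)
s(-231) + j(547, -1627) = -4*(-231)*(1 + 2*(-231)) - 1*(-1627) = -4*(-231)*(1 - 462) + 1627 = -4*(-231)*(-461) + 1627 = -425964 + 1627 = -424337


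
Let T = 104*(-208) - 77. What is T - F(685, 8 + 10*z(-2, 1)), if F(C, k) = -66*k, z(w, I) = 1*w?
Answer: -22501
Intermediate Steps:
z(w, I) = w
T = -21709 (T = -21632 - 77 = -21709)
T - F(685, 8 + 10*z(-2, 1)) = -21709 - (-66)*(8 + 10*(-2)) = -21709 - (-66)*(8 - 20) = -21709 - (-66)*(-12) = -21709 - 1*792 = -21709 - 792 = -22501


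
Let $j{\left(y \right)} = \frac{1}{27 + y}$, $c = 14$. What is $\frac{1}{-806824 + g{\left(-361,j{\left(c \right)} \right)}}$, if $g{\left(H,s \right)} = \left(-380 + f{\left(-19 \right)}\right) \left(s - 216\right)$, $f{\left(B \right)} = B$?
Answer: $- \frac{41}{29546639} \approx -1.3876 \cdot 10^{-6}$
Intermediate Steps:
$g{\left(H,s \right)} = 86184 - 399 s$ ($g{\left(H,s \right)} = \left(-380 - 19\right) \left(s - 216\right) = - 399 \left(-216 + s\right) = 86184 - 399 s$)
$\frac{1}{-806824 + g{\left(-361,j{\left(c \right)} \right)}} = \frac{1}{-806824 + \left(86184 - \frac{399}{27 + 14}\right)} = \frac{1}{-806824 + \left(86184 - \frac{399}{41}\right)} = \frac{1}{-806824 + \frac{3533145}{41}} = \frac{1}{- \frac{29546639}{41}} = - \frac{41}{29546639}$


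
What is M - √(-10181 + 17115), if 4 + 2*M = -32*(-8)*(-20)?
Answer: -2562 - √6934 ≈ -2645.3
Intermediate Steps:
M = -2562 (M = -2 + (-32*(-8)*(-20))/2 = -2 + (256*(-20))/2 = -2 + (½)*(-5120) = -2 - 2560 = -2562)
M - √(-10181 + 17115) = -2562 - √(-10181 + 17115) = -2562 - √6934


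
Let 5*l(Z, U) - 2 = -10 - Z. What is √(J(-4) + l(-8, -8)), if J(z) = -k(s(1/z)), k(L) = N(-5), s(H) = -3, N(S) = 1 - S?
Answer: I*√6 ≈ 2.4495*I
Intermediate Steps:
k(L) = 6 (k(L) = 1 - 1*(-5) = 1 + 5 = 6)
l(Z, U) = -8/5 - Z/5 (l(Z, U) = ⅖ + (-10 - Z)/5 = ⅖ + (-2 - Z/5) = -8/5 - Z/5)
J(z) = -6 (J(z) = -1*6 = -6)
√(J(-4) + l(-8, -8)) = √(-6 + (-8/5 - ⅕*(-8))) = √(-6 + (-8/5 + 8/5)) = √(-6 + 0) = √(-6) = I*√6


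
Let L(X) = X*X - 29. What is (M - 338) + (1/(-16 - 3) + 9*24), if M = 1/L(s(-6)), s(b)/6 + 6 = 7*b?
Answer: -192279866/1575385 ≈ -122.05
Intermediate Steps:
s(b) = -36 + 42*b (s(b) = -36 + 6*(7*b) = -36 + 42*b)
L(X) = -29 + X² (L(X) = X² - 29 = -29 + X²)
M = 1/82915 (M = 1/(-29 + (-36 + 42*(-6))²) = 1/(-29 + (-36 - 252)²) = 1/(-29 + (-288)²) = 1/(-29 + 82944) = 1/82915 ≈ 1.2061e-5)
(M - 338) + (1/(-16 - 3) + 9*24) = (1/82915 - 338) + (1/(-16 - 3) + 9*24) = -28025269/82915 + (1/(-19) + 216) = -28025269/82915 + (-1/19 + 216) = -28025269/82915 + 4103/19 = -192279866/1575385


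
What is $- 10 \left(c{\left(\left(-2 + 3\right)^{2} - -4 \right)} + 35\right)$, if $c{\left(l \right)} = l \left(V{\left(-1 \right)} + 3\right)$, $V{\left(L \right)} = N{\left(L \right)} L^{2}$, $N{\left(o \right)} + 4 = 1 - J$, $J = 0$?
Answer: $-350$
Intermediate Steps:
$N{\left(o \right)} = -3$ ($N{\left(o \right)} = -4 + \left(1 - 0\right) = -4 + \left(1 + 0\right) = -4 + 1 = -3$)
$V{\left(L \right)} = - 3 L^{2}$
$c{\left(l \right)} = 0$ ($c{\left(l \right)} = l \left(- 3 \left(-1\right)^{2} + 3\right) = l \left(\left(-3\right) 1 + 3\right) = l \left(-3 + 3\right) = l 0 = 0$)
$- 10 \left(c{\left(\left(-2 + 3\right)^{2} - -4 \right)} + 35\right) = - 10 \left(0 + 35\right) = \left(-10\right) 35 = -350$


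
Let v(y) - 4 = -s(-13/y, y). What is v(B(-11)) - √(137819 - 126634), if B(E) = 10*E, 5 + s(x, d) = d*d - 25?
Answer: -12066 - √11185 ≈ -12172.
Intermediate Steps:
s(x, d) = -30 + d² (s(x, d) = -5 + (d*d - 25) = -5 + (d² - 25) = -5 + (-25 + d²) = -30 + d²)
v(y) = 34 - y² (v(y) = 4 - (-30 + y²) = 4 + (30 - y²) = 34 - y²)
v(B(-11)) - √(137819 - 126634) = (34 - (10*(-11))²) - √(137819 - 126634) = (34 - 1*(-110)²) - √11185 = (34 - 1*12100) - √11185 = (34 - 12100) - √11185 = -12066 - √11185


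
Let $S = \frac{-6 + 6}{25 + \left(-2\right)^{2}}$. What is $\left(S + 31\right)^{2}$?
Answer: $961$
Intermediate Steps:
$S = 0$ ($S = \frac{0}{25 + 4} = \frac{0}{29} = 0 \cdot \frac{1}{29} = 0$)
$\left(S + 31\right)^{2} = \left(0 + 31\right)^{2} = 31^{2} = 961$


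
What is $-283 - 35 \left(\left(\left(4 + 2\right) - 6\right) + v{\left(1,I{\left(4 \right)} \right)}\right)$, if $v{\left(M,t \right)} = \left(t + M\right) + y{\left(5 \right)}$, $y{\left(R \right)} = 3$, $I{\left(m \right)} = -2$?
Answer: $-353$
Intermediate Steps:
$v{\left(M,t \right)} = 3 + M + t$ ($v{\left(M,t \right)} = \left(t + M\right) + 3 = \left(M + t\right) + 3 = 3 + M + t$)
$-283 - 35 \left(\left(\left(4 + 2\right) - 6\right) + v{\left(1,I{\left(4 \right)} \right)}\right) = -283 - 35 \left(\left(\left(4 + 2\right) - 6\right) + \left(3 + 1 - 2\right)\right) = -283 - 35 \left(\left(6 - 6\right) + 2\right) = -283 - 35 \left(0 + 2\right) = -283 - 35 \cdot 2 = -283 - 70 = -353$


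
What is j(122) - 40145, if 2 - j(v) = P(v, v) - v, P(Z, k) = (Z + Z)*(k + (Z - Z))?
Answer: -69789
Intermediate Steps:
P(Z, k) = 2*Z*k (P(Z, k) = (2*Z)*(k + 0) = (2*Z)*k = 2*Z*k)
j(v) = 2 + v - 2*v² (j(v) = 2 - (2*v*v - v) = 2 - (2*v² - v) = 2 - (-v + 2*v²) = 2 + (v - 2*v²) = 2 + v - 2*v²)
j(122) - 40145 = (2 + 122 - 2*122²) - 40145 = (2 + 122 - 2*14884) - 40145 = (2 + 122 - 29768) - 40145 = -29644 - 40145 = -69789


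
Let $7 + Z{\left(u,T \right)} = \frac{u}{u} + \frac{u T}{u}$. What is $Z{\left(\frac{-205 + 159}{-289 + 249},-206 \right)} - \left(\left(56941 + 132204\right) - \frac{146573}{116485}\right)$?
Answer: $- \frac{22057103572}{116485} \approx -1.8936 \cdot 10^{5}$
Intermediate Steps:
$Z{\left(u,T \right)} = -6 + T$ ($Z{\left(u,T \right)} = -7 + \left(\frac{u}{u} + \frac{u T}{u}\right) = -7 + \left(1 + \frac{T u}{u}\right) = -7 + \left(1 + T\right) = -6 + T$)
$Z{\left(\frac{-205 + 159}{-289 + 249},-206 \right)} - \left(\left(56941 + 132204\right) - \frac{146573}{116485}\right) = \left(-6 - 206\right) - \left(\left(56941 + 132204\right) - \frac{146573}{116485}\right) = -212 - \left(189145 - \frac{146573}{116485}\right) = -212 - \frac{22032408752}{116485} = - \frac{22057103572}{116485}$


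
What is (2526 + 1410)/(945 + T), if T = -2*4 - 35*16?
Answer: 3936/377 ≈ 10.440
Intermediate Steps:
T = -568 (T = -8 - 560 = -568)
(2526 + 1410)/(945 + T) = (2526 + 1410)/(945 - 568) = 3936/377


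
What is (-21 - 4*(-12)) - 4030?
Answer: -4003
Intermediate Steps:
(-21 - 4*(-12)) - 4030 = (-21 + 48) - 4030 = 27 - 4030 = -4003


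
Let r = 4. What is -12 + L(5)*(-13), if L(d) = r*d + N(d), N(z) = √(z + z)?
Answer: -272 - 13*√10 ≈ -313.11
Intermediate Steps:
N(z) = √2*√z (N(z) = √(2*z) = √2*√z)
L(d) = 4*d + √2*√d
-12 + L(5)*(-13) = -12 + (4*5 + √2*√5)*(-13) = -12 + (20 + √10)*(-13) = -12 + (-260 - 13*√10) = -272 - 13*√10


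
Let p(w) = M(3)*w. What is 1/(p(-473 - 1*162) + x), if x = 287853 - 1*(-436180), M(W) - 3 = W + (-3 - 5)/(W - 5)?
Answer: 1/717683 ≈ 1.3934e-6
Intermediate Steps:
M(W) = 3 + W - 8/(-5 + W) (M(W) = 3 + (W + (-3 - 5)/(W - 5)) = 3 + (W - 8/(-5 + W)) = 3 + W - 8/(-5 + W))
p(w) = 10*w (p(w) = ((-23 + 3**2 - 2*3)/(-5 + 3))*w = ((-23 + 9 - 6)/(-2))*w = (-1/2*(-20))*w = 10*w)
x = 724033 (x = 287853 + 436180 = 724033)
1/(p(-473 - 1*162) + x) = 1/(10*(-473 - 1*162) + 724033) = 1/(10*(-473 - 162) + 724033) = 1/(10*(-635) + 724033) = 1/(-6350 + 724033) = 1/717683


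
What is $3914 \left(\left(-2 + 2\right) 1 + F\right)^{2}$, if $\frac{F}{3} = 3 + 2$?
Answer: $880650$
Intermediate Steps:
$F = 15$ ($F = 3 \left(3 + 2\right) = 3 \cdot 5 = 15$)
$3914 \left(\left(-2 + 2\right) 1 + F\right)^{2} = 3914 \left(\left(-2 + 2\right) 1 + 15\right)^{2} = 3914 \left(0 \cdot 1 + 15\right)^{2} = 3914 \left(0 + 15\right)^{2} = 3914 \cdot 15^{2} = 3914 \cdot 225 = 880650$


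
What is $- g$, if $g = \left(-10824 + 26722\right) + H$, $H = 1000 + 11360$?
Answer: $-28258$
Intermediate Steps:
$H = 12360$
$g = 28258$ ($g = \left(-10824 + 26722\right) + 12360 = 15898 + 12360 = 28258$)
$- g = \left(-1\right) 28258 = -28258$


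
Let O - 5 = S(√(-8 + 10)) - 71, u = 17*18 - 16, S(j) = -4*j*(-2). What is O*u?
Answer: -19140 + 2320*√2 ≈ -15859.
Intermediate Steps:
S(j) = 8*j
u = 290 (u = 306 - 16 = 290)
O = -66 + 8*√2 (O = 5 + (8*√(-8 + 10) - 71) = 5 + (8*√2 - 71) = 5 + (-71 + 8*√2) = -66 + 8*√2 ≈ -54.686)
O*u = (-66 + 8*√2)*290 = -19140 + 2320*√2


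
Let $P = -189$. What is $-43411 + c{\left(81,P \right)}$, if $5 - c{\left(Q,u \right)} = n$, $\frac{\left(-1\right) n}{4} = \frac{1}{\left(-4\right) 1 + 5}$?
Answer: $-43402$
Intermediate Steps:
$n = -4$ ($n = - \frac{4}{\left(-4\right) 1 + 5} = - \frac{4}{-4 + 5} = - \frac{4}{1} = \left(-4\right) 1 = -4$)
$c{\left(Q,u \right)} = 9$ ($c{\left(Q,u \right)} = 5 - -4 = 5 + 4 = 9$)
$-43411 + c{\left(81,P \right)} = -43411 + 9 = -43402$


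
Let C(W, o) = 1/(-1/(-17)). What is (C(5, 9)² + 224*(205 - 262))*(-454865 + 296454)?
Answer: 1976810869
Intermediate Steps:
C(W, o) = 17 (C(W, o) = 1/(-1*(-1/17)) = 1/(1/17) = 17)
(C(5, 9)² + 224*(205 - 262))*(-454865 + 296454) = (17² + 224*(205 - 262))*(-454865 + 296454) = (289 + 224*(-57))*(-158411) = (289 - 12768)*(-158411) = -12479*(-158411) = 1976810869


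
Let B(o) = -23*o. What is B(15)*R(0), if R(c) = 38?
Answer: -13110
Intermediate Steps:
B(15)*R(0) = -23*15*38 = -345*38 = -13110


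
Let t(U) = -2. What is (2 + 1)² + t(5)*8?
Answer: -7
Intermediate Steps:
(2 + 1)² + t(5)*8 = (2 + 1)² - 2*8 = 3² - 16 = 9 - 16 = -7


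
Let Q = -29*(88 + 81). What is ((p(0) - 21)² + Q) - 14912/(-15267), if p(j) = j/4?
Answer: -68075908/15267 ≈ -4459.0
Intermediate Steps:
p(j) = j/4 (p(j) = j*(¼) = j/4)
Q = -4901 (Q = -29*169 = -4901)
((p(0) - 21)² + Q) - 14912/(-15267) = (((¼)*0 - 21)² - 4901) - 14912/(-15267) = ((0 - 21)² - 4901) - 14912*(-1/15267) = ((-21)² - 4901) + 14912/15267 = (441 - 4901) + 14912/15267 = -4460 + 14912/15267 = -68075908/15267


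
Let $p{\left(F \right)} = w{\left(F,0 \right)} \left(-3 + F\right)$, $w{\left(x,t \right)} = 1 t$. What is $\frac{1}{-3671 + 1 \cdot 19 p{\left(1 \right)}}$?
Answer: $- \frac{1}{3671} \approx -0.00027241$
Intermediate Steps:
$w{\left(x,t \right)} = t$
$p{\left(F \right)} = 0$ ($p{\left(F \right)} = 0 \left(-3 + F\right) = 0$)
$\frac{1}{-3671 + 1 \cdot 19 p{\left(1 \right)}} = \frac{1}{-3671 + 1 \cdot 19 \cdot 0} = \frac{1}{-3671 + 19 \cdot 0} = \frac{1}{-3671 + 0} = \frac{1}{-3671} = - \frac{1}{3671}$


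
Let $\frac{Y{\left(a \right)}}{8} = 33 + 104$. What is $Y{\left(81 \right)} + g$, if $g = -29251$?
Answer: $-28155$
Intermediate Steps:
$Y{\left(a \right)} = 1096$ ($Y{\left(a \right)} = 8 \left(33 + 104\right) = 8 \cdot 137 = 1096$)
$Y{\left(81 \right)} + g = 1096 - 29251 = -28155$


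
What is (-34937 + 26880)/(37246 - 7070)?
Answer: -8057/30176 ≈ -0.26700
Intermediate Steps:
(-34937 + 26880)/(37246 - 7070) = -8057/30176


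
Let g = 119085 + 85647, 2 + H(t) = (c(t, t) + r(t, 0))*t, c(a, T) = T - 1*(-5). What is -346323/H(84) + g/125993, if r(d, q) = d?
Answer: -40659517779/1830678290 ≈ -22.210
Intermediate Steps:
c(a, T) = 5 + T (c(a, T) = T + 5 = 5 + T)
H(t) = -2 + t*(5 + 2*t) (H(t) = -2 + ((5 + t) + t)*t = -2 + (5 + 2*t)*t = -2 + t*(5 + 2*t))
g = 204732
-346323/H(84) + g/125993 = -346323/(-2 + 84**2 + 84*(5 + 84)) + 204732/125993 = -346323/(-2 + 7056 + 84*89) + 204732*(1/125993) = -346323/(-2 + 7056 + 7476) + 204732/125993 = -346323/14530 + 204732/125993 = -40659517779/1830678290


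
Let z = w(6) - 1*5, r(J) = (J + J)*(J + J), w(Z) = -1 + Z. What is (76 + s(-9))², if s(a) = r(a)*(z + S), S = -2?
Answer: 327184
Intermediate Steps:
r(J) = 4*J² (r(J) = (2*J)*(2*J) = 4*J²)
z = 0 (z = (-1 + 6) - 1*5 = 5 - 5 = 0)
s(a) = -8*a² (s(a) = (4*a²)*(0 - 2) = (4*a²)*(-2) = -8*a²)
(76 + s(-9))² = (76 - 8*(-9)²)² = (76 - 8*81)² = (76 - 648)² = (-572)² = 327184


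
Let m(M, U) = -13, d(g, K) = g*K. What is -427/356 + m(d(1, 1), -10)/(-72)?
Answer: -6529/6408 ≈ -1.0189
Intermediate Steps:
d(g, K) = K*g
-427/356 + m(d(1, 1), -10)/(-72) = -427/356 - 13/(-72) = -427*1/356 - 13*(-1/72) = -427/356 + 13/72 = -6529/6408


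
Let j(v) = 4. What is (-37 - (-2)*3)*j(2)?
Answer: -124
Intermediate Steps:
(-37 - (-2)*3)*j(2) = (-37 - (-2)*3)*4 = (-37 - 1*(-6))*4 = (-37 + 6)*4 = -31*4 = -124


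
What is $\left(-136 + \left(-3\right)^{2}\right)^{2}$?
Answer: $16129$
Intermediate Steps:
$\left(-136 + \left(-3\right)^{2}\right)^{2} = \left(-136 + 9\right)^{2} = \left(-127\right)^{2} = 16129$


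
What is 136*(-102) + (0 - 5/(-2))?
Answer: -27739/2 ≈ -13870.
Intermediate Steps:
136*(-102) + (0 - 5/(-2)) = -13872 + (0 - 5*(-1)/2) = -13872 + (0 - 1*(-5/2)) = -13872 + (0 + 5/2) = -13872 + 5/2 = -27739/2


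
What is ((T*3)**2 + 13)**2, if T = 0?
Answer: 169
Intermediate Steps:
((T*3)**2 + 13)**2 = ((0*3)**2 + 13)**2 = (0**2 + 13)**2 = (0 + 13)**2 = 13**2 = 169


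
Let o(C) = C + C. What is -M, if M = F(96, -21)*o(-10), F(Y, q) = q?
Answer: -420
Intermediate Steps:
o(C) = 2*C
M = 420 (M = -42*(-10) = -21*(-20) = 420)
-M = -1*420 = -420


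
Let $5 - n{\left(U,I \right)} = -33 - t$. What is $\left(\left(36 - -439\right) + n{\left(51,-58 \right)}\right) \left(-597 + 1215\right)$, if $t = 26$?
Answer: $333102$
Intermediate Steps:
$n{\left(U,I \right)} = 64$ ($n{\left(U,I \right)} = 5 - \left(-33 - 26\right) = 5 - -59 = 5 + 59 = 64$)
$\left(\left(36 - -439\right) + n{\left(51,-58 \right)}\right) \left(-597 + 1215\right) = \left(\left(36 - -439\right) + 64\right) \left(-597 + 1215\right) = \left(\left(36 + 439\right) + 64\right) 618 = \left(475 + 64\right) 618 = 539 \cdot 618 = 333102$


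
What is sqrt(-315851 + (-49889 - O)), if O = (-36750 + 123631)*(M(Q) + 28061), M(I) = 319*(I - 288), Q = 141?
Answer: 6*sqrt(45438257) ≈ 40445.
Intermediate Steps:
M(I) = -91872 + 319*I (M(I) = 319*(-288 + I) = -91872 + 319*I)
O = -1636142992 (O = (-36750 + 123631)*((-91872 + 319*141) + 28061) = 86881*((-91872 + 44979) + 28061) = 86881*(-46893 + 28061) = 86881*(-18832) = -1636142992)
sqrt(-315851 + (-49889 - O)) = sqrt(-315851 + (-49889 - 1*(-1636142992))) = sqrt(-315851 + (-49889 + 1636142992)) = sqrt(-315851 + 1636093103) = sqrt(1635777252) = 6*sqrt(45438257)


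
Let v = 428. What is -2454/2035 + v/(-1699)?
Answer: -5040326/3457465 ≈ -1.4578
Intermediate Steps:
-2454/2035 + v/(-1699) = -2454/2035 + 428/(-1699) = -2454*1/2035 + 428*(-1/1699) = -2454/2035 - 428/1699 = -5040326/3457465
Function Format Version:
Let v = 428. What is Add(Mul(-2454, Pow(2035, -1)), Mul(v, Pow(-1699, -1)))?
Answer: Rational(-5040326, 3457465) ≈ -1.4578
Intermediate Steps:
Add(Mul(-2454, Pow(2035, -1)), Mul(v, Pow(-1699, -1))) = Add(Mul(-2454, Pow(2035, -1)), Mul(428, Pow(-1699, -1))) = Add(Mul(-2454, Rational(1, 2035)), Mul(428, Rational(-1, 1699))) = Add(Rational(-2454, 2035), Rational(-428, 1699)) = Rational(-5040326, 3457465)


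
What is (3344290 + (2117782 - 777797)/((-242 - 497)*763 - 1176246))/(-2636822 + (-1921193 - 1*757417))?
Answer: -5819407721885/9249399169496 ≈ -0.62917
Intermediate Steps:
(3344290 + (2117782 - 777797)/((-242 - 497)*763 - 1176246))/(-2636822 + (-1921193 - 1*757417)) = (3344290 + 1339985/(-739*763 - 1176246))/(-2636822 + (-1921193 - 757417)) = (3344290 + 1339985/(-563857 - 1176246))/(-2636822 - 2678610) = (3344290 + 1339985/(-1740103))/(-5315432) = (3344290 + 1339985*(-1/1740103))*(-1/5315432) = (3344290 - 1339985/1740103)*(-1/5315432) = (5819407721885/1740103)*(-1/5315432) = -5819407721885/9249399169496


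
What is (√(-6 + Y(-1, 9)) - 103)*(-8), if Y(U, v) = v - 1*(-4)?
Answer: 824 - 8*√7 ≈ 802.83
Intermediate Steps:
Y(U, v) = 4 + v (Y(U, v) = v + 4 = 4 + v)
(√(-6 + Y(-1, 9)) - 103)*(-8) = (√(-6 + (4 + 9)) - 103)*(-8) = (√(-6 + 13) - 103)*(-8) = (√7 - 103)*(-8) = (-103 + √7)*(-8) = 824 - 8*√7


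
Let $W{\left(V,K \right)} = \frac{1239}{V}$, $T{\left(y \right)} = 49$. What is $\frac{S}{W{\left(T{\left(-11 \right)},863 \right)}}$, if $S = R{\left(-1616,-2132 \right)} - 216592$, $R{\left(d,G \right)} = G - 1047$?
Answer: $- \frac{512799}{59} \approx -8691.5$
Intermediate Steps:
$R{\left(d,G \right)} = -1047 + G$ ($R{\left(d,G \right)} = G - 1047 = -1047 + G$)
$S = -219771$ ($S = \left(-1047 - 2132\right) - 216592 = -3179 - 216592 = -219771$)
$\frac{S}{W{\left(T{\left(-11 \right)},863 \right)}} = - \frac{219771}{1239 \cdot \frac{1}{49}} = - \frac{219771}{\frac{177}{7}} = \left(-219771\right) \frac{7}{177} = - \frac{512799}{59}$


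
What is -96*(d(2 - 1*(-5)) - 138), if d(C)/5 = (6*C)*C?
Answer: -127872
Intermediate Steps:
d(C) = 30*C² (d(C) = 5*((6*C)*C) = 5*(6*C²) = 30*C²)
-96*(d(2 - 1*(-5)) - 138) = -96*(30*(2 - 1*(-5))² - 138) = -96*(30*(2 + 5)² - 138) = -96*(30*7² - 138) = -96*(30*49 - 138) = -96*(1470 - 138) = -96*1332 = -127872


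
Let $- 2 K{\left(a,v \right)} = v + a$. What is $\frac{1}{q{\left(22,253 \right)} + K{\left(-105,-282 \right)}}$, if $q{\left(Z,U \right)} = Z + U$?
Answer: $\frac{2}{937} \approx 0.0021345$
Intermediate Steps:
$K{\left(a,v \right)} = - \frac{a}{2} - \frac{v}{2}$ ($K{\left(a,v \right)} = - \frac{v + a}{2} = - \frac{a + v}{2} = - \frac{a}{2} - \frac{v}{2}$)
$q{\left(Z,U \right)} = U + Z$
$\frac{1}{q{\left(22,253 \right)} + K{\left(-105,-282 \right)}} = \frac{1}{\left(253 + 22\right) - - \frac{387}{2}} = \frac{1}{275 + \left(\frac{105}{2} + 141\right)} = \frac{1}{275 + \frac{387}{2}} = \frac{1}{\frac{937}{2}} = \frac{2}{937}$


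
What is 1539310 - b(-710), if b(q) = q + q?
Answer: 1540730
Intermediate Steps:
b(q) = 2*q
1539310 - b(-710) = 1539310 - 2*(-710) = 1539310 - 1*(-1420) = 1539310 + 1420 = 1540730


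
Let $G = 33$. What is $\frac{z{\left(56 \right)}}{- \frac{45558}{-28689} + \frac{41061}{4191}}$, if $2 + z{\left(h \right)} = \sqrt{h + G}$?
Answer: $- \frac{26719022}{152103623} + \frac{13359511 \sqrt{89}}{152103623} \approx 0.65294$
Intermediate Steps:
$z{\left(h \right)} = -2 + \sqrt{33 + h}$ ($z{\left(h \right)} = -2 + \sqrt{h + 33} = -2 + \sqrt{33 + h}$)
$\frac{z{\left(56 \right)}}{- \frac{45558}{-28689} + \frac{41061}{4191}} = \frac{-2 + \sqrt{33 + 56}}{- \frac{45558}{-28689} + \frac{41061}{4191}} = \frac{-2 + \sqrt{89}}{\left(-45558\right) \left(- \frac{1}{28689}\right) + 41061 \cdot \frac{1}{4191}} = \frac{-2 + \sqrt{89}}{\frac{15186}{9563} + \frac{13687}{1397}} = \frac{-2 + \sqrt{89}}{\frac{152103623}{13359511}} = \left(-2 + \sqrt{89}\right) \frac{13359511}{152103623} = - \frac{26719022}{152103623} + \frac{13359511 \sqrt{89}}{152103623}$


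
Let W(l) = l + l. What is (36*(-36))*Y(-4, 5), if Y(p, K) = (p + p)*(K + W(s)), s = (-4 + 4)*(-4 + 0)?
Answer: 51840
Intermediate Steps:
s = 0 (s = 0*(-4) = 0)
W(l) = 2*l
Y(p, K) = 2*K*p (Y(p, K) = (p + p)*(K + 2*0) = (2*p)*(K + 0) = (2*p)*K = 2*K*p)
(36*(-36))*Y(-4, 5) = (36*(-36))*(2*5*(-4)) = -1296*(-40) = 51840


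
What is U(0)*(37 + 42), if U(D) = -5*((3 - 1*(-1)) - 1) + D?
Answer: -1185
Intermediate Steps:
U(D) = -15 + D (U(D) = -5*((3 + 1) - 1) + D = -5*(4 - 1) + D = -5*3 + D = -15 + D)
U(0)*(37 + 42) = (-15 + 0)*(37 + 42) = -15*79 = -1185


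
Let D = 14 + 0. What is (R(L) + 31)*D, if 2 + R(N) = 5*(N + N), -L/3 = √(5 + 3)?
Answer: 406 - 840*√2 ≈ -781.94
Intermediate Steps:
L = -6*√2 (L = -3*√(5 + 3) = -6*√2 ≈ -8.4853)
R(N) = -2 + 10*N (R(N) = -2 + 5*(N + N) = -2 + 5*(2*N) = -2 + 10*N)
D = 14
(R(L) + 31)*D = ((-2 + 10*(-6*√2)) + 31)*14 = ((-2 - 60*√2) + 31)*14 = (29 - 60*√2)*14 = 406 - 840*√2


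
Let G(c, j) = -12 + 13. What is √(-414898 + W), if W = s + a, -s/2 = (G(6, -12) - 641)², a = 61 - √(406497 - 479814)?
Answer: √(-1234037 - I*√73317) ≈ 0.12 - 1110.9*I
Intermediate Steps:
G(c, j) = 1
a = 61 - I*√73317 (a = 61 - √(-73317) = 61 - I*√73317 ≈ 61.0 - 270.77*I)
s = -819200 (s = -2*(1 - 641)² = -2*(-640)² = -2*409600 = -819200)
W = -819139 - I*√73317 (W = -819200 + (61 - I*√73317) = -819139 - I*√73317 ≈ -8.1914e+5 - 270.77*I)
√(-414898 + W) = √(-414898 + (-819139 - I*√73317)) = √(-1234037 - I*√73317)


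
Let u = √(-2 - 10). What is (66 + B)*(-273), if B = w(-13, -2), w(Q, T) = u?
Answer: -18018 - 546*I*√3 ≈ -18018.0 - 945.7*I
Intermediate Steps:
u = 2*I*√3 (u = √(-12) = 2*I*√3 ≈ 3.4641*I)
w(Q, T) = 2*I*√3
B = 2*I*√3 ≈ 3.4641*I
(66 + B)*(-273) = (66 + 2*I*√3)*(-273) = -18018 - 546*I*√3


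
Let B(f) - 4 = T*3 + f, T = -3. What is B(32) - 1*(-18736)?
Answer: 18763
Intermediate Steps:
B(f) = -5 + f (B(f) = 4 + (-3*3 + f) = 4 + (-9 + f) = -5 + f)
B(32) - 1*(-18736) = (-5 + 32) - 1*(-18736) = 27 + 18736 = 18763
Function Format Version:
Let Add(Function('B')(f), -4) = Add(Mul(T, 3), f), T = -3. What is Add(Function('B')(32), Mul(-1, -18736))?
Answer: 18763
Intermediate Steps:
Function('B')(f) = Add(-5, f) (Function('B')(f) = Add(4, Add(Mul(-3, 3), f)) = Add(4, Add(-9, f)) = Add(-5, f))
Add(Function('B')(32), Mul(-1, -18736)) = Add(Add(-5, 32), Mul(-1, -18736)) = Add(27, 18736) = 18763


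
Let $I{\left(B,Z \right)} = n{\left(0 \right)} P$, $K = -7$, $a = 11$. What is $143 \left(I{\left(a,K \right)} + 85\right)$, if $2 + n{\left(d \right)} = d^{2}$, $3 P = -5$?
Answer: $\frac{37895}{3} \approx 12632.0$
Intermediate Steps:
$P = - \frac{5}{3}$ ($P = \frac{1}{3} \left(-5\right) = - \frac{5}{3} \approx -1.6667$)
$n{\left(d \right)} = -2 + d^{2}$
$I{\left(B,Z \right)} = \frac{10}{3}$ ($I{\left(B,Z \right)} = \left(-2 + 0^{2}\right) \left(- \frac{5}{3}\right) = \left(-2 + 0\right) \left(- \frac{5}{3}\right) = \left(-2\right) \left(- \frac{5}{3}\right) = \frac{10}{3}$)
$143 \left(I{\left(a,K \right)} + 85\right) = 143 \left(\frac{10}{3} + 85\right) = 143 \cdot \frac{265}{3} = \frac{37895}{3}$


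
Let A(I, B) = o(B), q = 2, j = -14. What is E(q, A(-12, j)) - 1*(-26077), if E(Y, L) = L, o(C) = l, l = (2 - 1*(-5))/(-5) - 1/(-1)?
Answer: 130383/5 ≈ 26077.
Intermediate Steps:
l = -2/5 (l = (2 + 5)*(-1/5) - 1*(-1) = 7*(-1/5) + 1 = -7/5 + 1 = -2/5 ≈ -0.40000)
o(C) = -2/5
A(I, B) = -2/5
E(q, A(-12, j)) - 1*(-26077) = -2/5 - 1*(-26077) = -2/5 + 26077 = 130383/5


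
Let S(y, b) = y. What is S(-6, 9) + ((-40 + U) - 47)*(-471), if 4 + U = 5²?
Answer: 31080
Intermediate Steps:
U = 21 (U = -4 + 5² = -4 + 25 = 21)
S(-6, 9) + ((-40 + U) - 47)*(-471) = -6 + ((-40 + 21) - 47)*(-471) = -6 + (-19 - 47)*(-471) = -6 - 66*(-471) = -6 + 31086 = 31080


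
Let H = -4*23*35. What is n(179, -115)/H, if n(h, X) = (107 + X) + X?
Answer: 123/3220 ≈ 0.038199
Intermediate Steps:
n(h, X) = 107 + 2*X
H = -3220 (H = -92*35 = -3220)
n(179, -115)/H = (107 + 2*(-115))/(-3220) = (107 - 230)*(-1/3220) = -123*(-1/3220) = 123/3220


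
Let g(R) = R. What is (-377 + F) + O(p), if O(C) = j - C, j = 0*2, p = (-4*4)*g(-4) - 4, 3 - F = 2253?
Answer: -2687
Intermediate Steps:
F = -2250 (F = 3 - 1*2253 = 3 - 2253 = -2250)
p = 60 (p = -4*4*(-4) - 4 = -16*(-4) - 4 = 64 - 4 = 60)
j = 0
O(C) = -C (O(C) = 0 - C = -C)
(-377 + F) + O(p) = (-377 - 2250) - 1*60 = -2627 - 60 = -2687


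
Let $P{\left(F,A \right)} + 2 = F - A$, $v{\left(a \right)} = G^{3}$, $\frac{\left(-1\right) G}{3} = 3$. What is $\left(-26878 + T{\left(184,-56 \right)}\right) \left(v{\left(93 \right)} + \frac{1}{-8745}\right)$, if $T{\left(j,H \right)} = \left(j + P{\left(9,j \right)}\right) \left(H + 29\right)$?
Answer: $\frac{172554994102}{8745} \approx 1.9732 \cdot 10^{7}$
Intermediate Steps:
$G = -9$ ($G = \left(-3\right) 3 = -9$)
$v{\left(a \right)} = -729$ ($v{\left(a \right)} = \left(-9\right)^{3} = -729$)
$P{\left(F,A \right)} = -2 + F - A$ ($P{\left(F,A \right)} = -2 - \left(A - F\right) = -2 + F - A$)
$T{\left(j,H \right)} = 203 + 7 H$ ($T{\left(j,H \right)} = \left(j - \left(-7 + j\right)\right) \left(H + 29\right) = \left(j - \left(-7 + j\right)\right) \left(29 + H\right) = 7 \left(29 + H\right) = 203 + 7 H$)
$\left(-26878 + T{\left(184,-56 \right)}\right) \left(v{\left(93 \right)} + \frac{1}{-8745}\right) = \left(-26878 + \left(203 + 7 \left(-56\right)\right)\right) \left(-729 + \frac{1}{-8745}\right) = \left(-26878 + \left(203 - 392\right)\right) \left(-729 - \frac{1}{8745}\right) = \left(-26878 - 189\right) \left(- \frac{6375106}{8745}\right) = \left(-27067\right) \left(- \frac{6375106}{8745}\right) = \frac{172554994102}{8745}$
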